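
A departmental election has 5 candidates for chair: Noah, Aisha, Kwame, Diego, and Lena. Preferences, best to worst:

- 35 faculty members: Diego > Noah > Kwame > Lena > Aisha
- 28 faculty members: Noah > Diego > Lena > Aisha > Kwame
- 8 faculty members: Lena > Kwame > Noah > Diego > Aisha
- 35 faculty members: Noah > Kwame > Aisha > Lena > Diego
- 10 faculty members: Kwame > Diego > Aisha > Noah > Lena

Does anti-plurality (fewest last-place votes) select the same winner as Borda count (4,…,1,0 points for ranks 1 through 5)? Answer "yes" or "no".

Anti-plurality — last-place votes: Noah 0, Aisha 43, Kwame 28, Diego 35, Lena 10. Winner: Noah.
Borda — scores: Noah 383, Aisha 118, Kwame 239, Diego 262, Lena 158. Winner: Noah.
The two methods agree.

yes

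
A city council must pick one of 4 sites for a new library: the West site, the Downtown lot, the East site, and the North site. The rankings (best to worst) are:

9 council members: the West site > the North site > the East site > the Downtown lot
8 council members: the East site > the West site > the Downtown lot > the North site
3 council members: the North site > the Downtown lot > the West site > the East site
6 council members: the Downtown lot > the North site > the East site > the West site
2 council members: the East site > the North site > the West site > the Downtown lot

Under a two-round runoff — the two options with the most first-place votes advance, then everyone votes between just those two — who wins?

Round 1 first-place votes: the West site 9, the Downtown lot 6, the East site 10, the North site 3.
the East site and the West site advance.
Runoff: the East site is preferred to the West site by 16 voters; the West site by 12.
the East site wins the runoff.

the East site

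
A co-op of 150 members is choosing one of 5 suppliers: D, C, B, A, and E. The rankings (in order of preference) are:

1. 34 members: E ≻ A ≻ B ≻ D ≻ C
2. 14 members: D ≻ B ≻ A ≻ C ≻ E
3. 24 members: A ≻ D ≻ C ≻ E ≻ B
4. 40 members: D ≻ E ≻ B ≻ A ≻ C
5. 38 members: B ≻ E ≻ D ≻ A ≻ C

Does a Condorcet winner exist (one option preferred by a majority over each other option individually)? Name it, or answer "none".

D

D vs C: 150–0 for D.
D vs B: 78–72 for D.
D vs A: 92–58 for D.
D vs E: 78–72 for D.
D beats every other option head-to-head.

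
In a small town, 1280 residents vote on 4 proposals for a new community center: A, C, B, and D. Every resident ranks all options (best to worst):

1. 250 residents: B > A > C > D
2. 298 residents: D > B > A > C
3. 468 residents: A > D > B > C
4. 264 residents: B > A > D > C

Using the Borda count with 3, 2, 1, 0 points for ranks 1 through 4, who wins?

A

A: 250·2 + 298·1 + 468·3 + 264·2 = 2730
C: 250·1 + 298·0 + 468·0 + 264·0 = 250
B: 250·3 + 298·2 + 468·1 + 264·3 = 2606
D: 250·0 + 298·3 + 468·2 + 264·1 = 2094
A has the highest Borda score (2730).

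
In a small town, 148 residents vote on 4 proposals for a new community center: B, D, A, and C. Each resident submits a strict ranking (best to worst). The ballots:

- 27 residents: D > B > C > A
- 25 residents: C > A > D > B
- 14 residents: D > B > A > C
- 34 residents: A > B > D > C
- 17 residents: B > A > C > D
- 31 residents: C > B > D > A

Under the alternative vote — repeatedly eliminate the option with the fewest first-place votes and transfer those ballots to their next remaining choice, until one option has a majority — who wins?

C

Round 1: B 17, D 41, A 34, C 56. Eliminate B.
Round 2: D 41, A 51, C 56. Eliminate D.
Round 3: A 65, C 83. C has a majority.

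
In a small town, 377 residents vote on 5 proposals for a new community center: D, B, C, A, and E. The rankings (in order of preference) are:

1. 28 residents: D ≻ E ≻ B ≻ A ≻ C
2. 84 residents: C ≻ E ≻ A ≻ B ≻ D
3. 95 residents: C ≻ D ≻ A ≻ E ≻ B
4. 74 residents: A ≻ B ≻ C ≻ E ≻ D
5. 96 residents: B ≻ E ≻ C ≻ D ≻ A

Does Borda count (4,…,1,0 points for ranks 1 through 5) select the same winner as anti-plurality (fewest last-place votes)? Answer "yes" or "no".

no

Borda — scores: D 493, B 746, C 1056, A 682, E 793. Winner: C.
Anti-plurality — last-place votes: D 158, B 95, C 28, A 96, E 0. Winner: E.
The two methods disagree.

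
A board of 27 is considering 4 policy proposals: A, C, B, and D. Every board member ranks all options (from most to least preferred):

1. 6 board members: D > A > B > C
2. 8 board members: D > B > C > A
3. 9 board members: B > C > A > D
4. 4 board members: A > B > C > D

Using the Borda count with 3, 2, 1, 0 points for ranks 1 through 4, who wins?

B

A: 6·2 + 8·0 + 9·1 + 4·3 = 33
C: 6·0 + 8·1 + 9·2 + 4·1 = 30
B: 6·1 + 8·2 + 9·3 + 4·2 = 57
D: 6·3 + 8·3 + 9·0 + 4·0 = 42
B has the highest Borda score (57).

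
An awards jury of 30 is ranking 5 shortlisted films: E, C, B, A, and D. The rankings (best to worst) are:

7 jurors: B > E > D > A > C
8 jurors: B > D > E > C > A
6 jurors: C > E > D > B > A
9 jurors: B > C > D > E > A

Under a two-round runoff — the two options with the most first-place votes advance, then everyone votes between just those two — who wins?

B

Round 1 first-place votes: E 0, C 6, B 24, A 0, D 0.
B and C advance.
Runoff: B is preferred to C by 24 voters; C by 6.
B wins the runoff.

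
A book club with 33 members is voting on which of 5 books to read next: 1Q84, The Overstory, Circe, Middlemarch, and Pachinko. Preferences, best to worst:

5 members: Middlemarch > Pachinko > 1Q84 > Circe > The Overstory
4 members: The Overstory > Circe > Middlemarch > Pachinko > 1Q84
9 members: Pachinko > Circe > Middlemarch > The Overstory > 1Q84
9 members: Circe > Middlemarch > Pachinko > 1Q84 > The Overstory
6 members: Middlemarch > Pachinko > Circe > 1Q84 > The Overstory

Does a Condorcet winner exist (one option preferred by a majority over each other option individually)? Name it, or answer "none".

Checking pairwise contests:
Circe beats 1Q84 28–5.
1Q84 beats The Overstory 20–13.
Pachinko beats Circe 20–13.
Circe beats Middlemarch 22–11.
Middlemarch beats Pachinko 24–9.
Every option loses at least one head-to-head, so there is no Condorcet winner.

none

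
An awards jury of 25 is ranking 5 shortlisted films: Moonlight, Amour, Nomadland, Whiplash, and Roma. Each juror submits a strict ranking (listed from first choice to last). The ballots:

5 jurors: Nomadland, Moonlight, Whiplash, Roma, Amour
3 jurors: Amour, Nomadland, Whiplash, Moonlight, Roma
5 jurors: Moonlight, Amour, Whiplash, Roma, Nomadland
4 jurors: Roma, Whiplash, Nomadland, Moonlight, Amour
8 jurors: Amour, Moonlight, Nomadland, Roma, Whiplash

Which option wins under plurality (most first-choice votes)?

Amour

First-place votes: Moonlight 5, Amour 11, Nomadland 5, Whiplash 0, Roma 4.
Amour has the most first-place votes.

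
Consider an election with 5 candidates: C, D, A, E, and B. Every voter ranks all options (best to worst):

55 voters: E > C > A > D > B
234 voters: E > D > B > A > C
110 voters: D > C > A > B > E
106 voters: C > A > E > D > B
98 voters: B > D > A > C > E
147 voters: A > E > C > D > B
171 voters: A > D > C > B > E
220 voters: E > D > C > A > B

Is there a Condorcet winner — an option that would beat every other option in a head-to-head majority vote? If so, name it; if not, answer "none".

Checking pairwise contests:
D beats C 833–308.
E beats D 762–379.
D beats A 662–479.
A beats E 632–509.
C beats B 809–332.
Every option loses at least one head-to-head, so there is no Condorcet winner.

none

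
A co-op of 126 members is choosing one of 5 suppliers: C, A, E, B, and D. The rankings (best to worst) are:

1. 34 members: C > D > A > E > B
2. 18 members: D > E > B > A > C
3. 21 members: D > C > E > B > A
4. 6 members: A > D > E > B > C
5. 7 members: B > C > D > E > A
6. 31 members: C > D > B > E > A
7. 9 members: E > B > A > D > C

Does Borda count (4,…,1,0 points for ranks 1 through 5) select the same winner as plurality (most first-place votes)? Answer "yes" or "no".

Borda — scores: C 344, A 128, E 216, B 180, D 392. Winner: D.
Plurality — first-place votes: C 65, A 6, E 9, B 7, D 39. Winner: C.
The two methods disagree.

no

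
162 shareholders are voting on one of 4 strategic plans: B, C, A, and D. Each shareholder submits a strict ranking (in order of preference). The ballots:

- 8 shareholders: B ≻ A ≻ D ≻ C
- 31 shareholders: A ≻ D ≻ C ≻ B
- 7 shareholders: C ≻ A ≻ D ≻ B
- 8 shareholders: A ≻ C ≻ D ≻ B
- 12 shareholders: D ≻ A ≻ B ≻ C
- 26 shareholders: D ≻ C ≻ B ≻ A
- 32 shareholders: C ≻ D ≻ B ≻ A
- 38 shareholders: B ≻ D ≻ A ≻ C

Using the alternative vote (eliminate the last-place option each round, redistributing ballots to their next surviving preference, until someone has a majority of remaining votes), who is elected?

A

Round 1: B 46, C 39, A 39, D 38. Eliminate D.
Round 2: B 46, C 65, A 51. Eliminate B.
Round 3: C 65, A 97. A has a majority.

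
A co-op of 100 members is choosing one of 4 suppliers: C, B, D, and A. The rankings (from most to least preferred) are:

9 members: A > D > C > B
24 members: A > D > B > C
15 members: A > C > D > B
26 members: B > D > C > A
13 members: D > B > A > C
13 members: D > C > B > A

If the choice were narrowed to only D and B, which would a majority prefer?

D

Voters preferring D to B: 74; preferring B to D: 26.
D wins the head-to-head.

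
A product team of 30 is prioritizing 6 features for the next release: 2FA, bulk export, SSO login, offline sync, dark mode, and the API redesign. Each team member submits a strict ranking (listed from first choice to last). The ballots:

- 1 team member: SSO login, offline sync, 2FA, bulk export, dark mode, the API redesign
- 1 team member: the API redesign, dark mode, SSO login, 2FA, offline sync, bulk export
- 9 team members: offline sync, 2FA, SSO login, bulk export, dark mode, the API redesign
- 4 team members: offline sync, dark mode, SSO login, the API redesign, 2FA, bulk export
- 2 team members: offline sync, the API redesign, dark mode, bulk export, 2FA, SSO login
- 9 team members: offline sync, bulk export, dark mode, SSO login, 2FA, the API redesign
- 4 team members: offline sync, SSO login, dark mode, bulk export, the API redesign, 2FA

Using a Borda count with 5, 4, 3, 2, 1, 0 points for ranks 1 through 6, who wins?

2FA: 1·3 + 1·2 + 9·4 + 4·1 + 2·1 + 9·1 + 4·0 = 56
bulk export: 1·2 + 1·0 + 9·2 + 4·0 + 2·2 + 9·4 + 4·2 = 68
SSO login: 1·5 + 1·3 + 9·3 + 4·3 + 2·0 + 9·2 + 4·4 = 81
offline sync: 1·4 + 1·1 + 9·5 + 4·5 + 2·5 + 9·5 + 4·5 = 145
dark mode: 1·1 + 1·4 + 9·1 + 4·4 + 2·3 + 9·3 + 4·3 = 75
the API redesign: 1·0 + 1·5 + 9·0 + 4·2 + 2·4 + 9·0 + 4·1 = 25
offline sync has the highest Borda score (145).

offline sync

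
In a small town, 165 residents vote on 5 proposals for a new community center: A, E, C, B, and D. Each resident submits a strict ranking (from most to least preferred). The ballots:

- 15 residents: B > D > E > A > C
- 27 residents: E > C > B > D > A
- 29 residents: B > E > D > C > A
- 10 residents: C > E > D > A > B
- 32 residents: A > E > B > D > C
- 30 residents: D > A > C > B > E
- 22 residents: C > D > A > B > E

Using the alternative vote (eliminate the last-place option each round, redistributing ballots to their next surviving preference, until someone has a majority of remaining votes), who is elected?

Round 1: A 32, E 27, C 32, B 44, D 30. Eliminate E.
Round 2: A 32, C 59, B 44, D 30. Eliminate D.
Round 3: A 62, C 59, B 44. Eliminate B.
Round 4: A 77, C 88. C has a majority.

C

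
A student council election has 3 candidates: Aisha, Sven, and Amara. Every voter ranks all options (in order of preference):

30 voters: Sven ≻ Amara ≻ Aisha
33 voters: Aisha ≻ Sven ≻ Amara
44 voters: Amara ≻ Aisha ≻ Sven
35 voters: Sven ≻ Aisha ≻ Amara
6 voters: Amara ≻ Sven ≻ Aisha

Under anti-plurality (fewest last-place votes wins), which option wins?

Last-place votes: Aisha 36, Sven 44, Amara 68.
Aisha is ranked last by the fewest voters, so Aisha wins.

Aisha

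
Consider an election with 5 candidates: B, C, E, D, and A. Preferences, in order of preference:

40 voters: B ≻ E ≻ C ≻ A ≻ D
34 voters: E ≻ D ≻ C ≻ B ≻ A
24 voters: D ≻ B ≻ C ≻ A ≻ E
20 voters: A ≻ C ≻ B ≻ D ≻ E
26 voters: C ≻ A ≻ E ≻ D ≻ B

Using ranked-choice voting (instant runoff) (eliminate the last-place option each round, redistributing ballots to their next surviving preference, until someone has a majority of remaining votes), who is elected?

C

Round 1: B 40, C 26, E 34, D 24, A 20. Eliminate A.
Round 2: B 40, C 46, E 34, D 24. Eliminate D.
Round 3: B 64, C 46, E 34. Eliminate E.
Round 4: B 64, C 80. C has a majority.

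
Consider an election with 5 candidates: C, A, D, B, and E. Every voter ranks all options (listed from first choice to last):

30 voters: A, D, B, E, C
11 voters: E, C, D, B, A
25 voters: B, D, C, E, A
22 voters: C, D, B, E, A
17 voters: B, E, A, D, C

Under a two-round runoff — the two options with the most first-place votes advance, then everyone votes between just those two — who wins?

Round 1 first-place votes: C 22, A 30, D 0, B 42, E 11.
B and A advance.
Runoff: B is preferred to A by 75 voters; A by 30.
B wins the runoff.

B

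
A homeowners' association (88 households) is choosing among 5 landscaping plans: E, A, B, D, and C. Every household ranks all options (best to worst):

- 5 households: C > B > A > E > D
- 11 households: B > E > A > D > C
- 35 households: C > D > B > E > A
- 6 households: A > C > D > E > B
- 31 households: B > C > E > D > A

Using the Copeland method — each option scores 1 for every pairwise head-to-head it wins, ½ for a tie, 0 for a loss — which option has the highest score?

E: beats A and D; loses to B and C → score 2.
A: loses to E, B, D, and C → score 0.
B: beats E, A, and D; loses to C → score 3.
D: beats A; loses to E, B, and C → score 1.
C: beats E, A, B, and D → score 4.
C has the best pairwise record.

C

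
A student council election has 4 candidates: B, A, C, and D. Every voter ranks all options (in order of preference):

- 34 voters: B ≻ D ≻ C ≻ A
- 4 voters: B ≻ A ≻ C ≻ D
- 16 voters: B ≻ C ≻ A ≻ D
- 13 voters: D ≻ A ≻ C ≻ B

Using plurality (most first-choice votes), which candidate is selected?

B

First-place votes: B 54, A 0, C 0, D 13.
B has the most first-place votes.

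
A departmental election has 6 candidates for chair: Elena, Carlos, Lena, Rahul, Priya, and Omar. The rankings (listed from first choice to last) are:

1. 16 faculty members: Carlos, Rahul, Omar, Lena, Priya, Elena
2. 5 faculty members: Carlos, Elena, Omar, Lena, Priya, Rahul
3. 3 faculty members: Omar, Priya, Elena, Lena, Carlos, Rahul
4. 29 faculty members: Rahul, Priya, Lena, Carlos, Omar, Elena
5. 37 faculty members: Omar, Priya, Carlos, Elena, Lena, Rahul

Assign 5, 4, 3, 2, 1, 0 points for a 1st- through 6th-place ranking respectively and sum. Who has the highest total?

Priya

Elena: 16·0 + 5·4 + 3·3 + 29·0 + 37·2 = 103
Carlos: 16·5 + 5·5 + 3·1 + 29·2 + 37·3 = 277
Lena: 16·2 + 5·2 + 3·2 + 29·3 + 37·1 = 172
Rahul: 16·4 + 5·0 + 3·0 + 29·5 + 37·0 = 209
Priya: 16·1 + 5·1 + 3·4 + 29·4 + 37·4 = 297
Omar: 16·3 + 5·3 + 3·5 + 29·1 + 37·5 = 292
Priya has the highest Borda score (297).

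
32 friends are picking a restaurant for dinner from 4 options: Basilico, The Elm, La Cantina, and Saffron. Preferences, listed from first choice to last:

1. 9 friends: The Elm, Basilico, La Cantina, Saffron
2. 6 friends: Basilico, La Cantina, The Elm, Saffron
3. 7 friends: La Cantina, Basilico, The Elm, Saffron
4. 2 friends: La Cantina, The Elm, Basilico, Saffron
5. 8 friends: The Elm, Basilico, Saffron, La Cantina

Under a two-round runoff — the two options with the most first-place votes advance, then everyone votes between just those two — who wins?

Round 1 first-place votes: Basilico 6, The Elm 17, La Cantina 9, Saffron 0.
The Elm and La Cantina advance.
Runoff: The Elm is preferred to La Cantina by 17 voters; La Cantina by 15.
The Elm wins the runoff.

The Elm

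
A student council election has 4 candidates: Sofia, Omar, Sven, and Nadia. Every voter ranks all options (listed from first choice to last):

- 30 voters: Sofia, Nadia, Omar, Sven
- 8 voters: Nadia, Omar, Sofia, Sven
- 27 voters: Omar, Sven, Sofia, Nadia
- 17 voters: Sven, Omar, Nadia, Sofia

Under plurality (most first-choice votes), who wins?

Sofia

First-place votes: Sofia 30, Omar 27, Sven 17, Nadia 8.
Sofia has the most first-place votes.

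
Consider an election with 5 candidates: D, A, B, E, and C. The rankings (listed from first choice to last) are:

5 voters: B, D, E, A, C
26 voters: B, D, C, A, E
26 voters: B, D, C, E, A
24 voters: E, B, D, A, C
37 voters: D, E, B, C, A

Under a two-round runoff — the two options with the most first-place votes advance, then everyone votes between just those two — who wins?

B

Round 1 first-place votes: D 37, A 0, B 57, E 24, C 0.
B and D advance.
Runoff: B is preferred to D by 81 voters; D by 37.
B wins the runoff.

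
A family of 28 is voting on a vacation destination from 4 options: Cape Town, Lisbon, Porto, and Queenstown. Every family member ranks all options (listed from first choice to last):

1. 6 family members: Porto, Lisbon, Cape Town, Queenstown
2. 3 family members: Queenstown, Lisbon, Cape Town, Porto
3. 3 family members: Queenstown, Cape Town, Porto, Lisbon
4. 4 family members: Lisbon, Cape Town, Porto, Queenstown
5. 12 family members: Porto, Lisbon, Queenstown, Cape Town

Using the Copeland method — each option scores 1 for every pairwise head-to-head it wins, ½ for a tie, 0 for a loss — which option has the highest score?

Cape Town: loses to Lisbon, Porto, and Queenstown → score 0.
Lisbon: beats Cape Town and Queenstown; loses to Porto → score 2.
Porto: beats Cape Town, Lisbon, and Queenstown → score 3.
Queenstown: beats Cape Town; loses to Lisbon and Porto → score 1.
Porto has the best pairwise record.

Porto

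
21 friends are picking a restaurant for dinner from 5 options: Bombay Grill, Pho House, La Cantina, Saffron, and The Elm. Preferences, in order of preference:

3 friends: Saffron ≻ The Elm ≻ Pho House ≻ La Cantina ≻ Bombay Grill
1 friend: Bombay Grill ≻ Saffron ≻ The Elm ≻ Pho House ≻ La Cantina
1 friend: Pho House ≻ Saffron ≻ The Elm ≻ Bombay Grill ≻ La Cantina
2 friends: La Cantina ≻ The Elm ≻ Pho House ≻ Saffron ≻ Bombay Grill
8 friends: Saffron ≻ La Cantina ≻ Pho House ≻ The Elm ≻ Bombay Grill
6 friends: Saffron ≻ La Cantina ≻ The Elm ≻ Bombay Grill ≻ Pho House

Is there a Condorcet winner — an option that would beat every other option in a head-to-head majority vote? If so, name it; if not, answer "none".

Saffron

Saffron vs Bombay Grill: 20–1 for Saffron.
Saffron vs Pho House: 18–3 for Saffron.
Saffron vs La Cantina: 19–2 for Saffron.
Saffron vs The Elm: 19–2 for Saffron.
Saffron beats every other option head-to-head.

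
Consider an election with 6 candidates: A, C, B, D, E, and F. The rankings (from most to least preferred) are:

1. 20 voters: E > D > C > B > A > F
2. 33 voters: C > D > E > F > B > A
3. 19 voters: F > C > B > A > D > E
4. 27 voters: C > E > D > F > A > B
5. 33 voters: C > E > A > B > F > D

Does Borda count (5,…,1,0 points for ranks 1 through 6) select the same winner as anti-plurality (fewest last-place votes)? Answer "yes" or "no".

Borda — scores: A 184, C 601, B 196, D 312, E 439, F 248. Winner: C.
Anti-plurality — last-place votes: A 33, C 0, B 27, D 33, E 19, F 20. Winner: C.
The two methods agree.

yes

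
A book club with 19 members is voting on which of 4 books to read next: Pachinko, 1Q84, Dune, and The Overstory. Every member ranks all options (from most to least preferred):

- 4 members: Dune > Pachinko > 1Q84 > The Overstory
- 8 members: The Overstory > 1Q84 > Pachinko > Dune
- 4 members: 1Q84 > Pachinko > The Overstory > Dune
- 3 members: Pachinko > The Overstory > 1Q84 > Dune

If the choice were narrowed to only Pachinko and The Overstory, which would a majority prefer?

Voters preferring Pachinko to The Overstory: 11; preferring The Overstory to Pachinko: 8.
Pachinko wins the head-to-head.

Pachinko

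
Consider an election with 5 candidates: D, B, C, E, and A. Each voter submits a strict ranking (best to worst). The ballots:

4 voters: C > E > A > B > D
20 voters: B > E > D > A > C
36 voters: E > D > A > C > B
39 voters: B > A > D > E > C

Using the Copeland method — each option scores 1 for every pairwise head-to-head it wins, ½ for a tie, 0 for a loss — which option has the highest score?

D: beats C and A; loses to B and E → score 2.
B: beats D, C, E, and A → score 4.
C: loses to D, B, E, and A → score 0.
E: beats D, C, and A; loses to B → score 3.
A: beats C; loses to D, B, and E → score 1.
B has the best pairwise record.

B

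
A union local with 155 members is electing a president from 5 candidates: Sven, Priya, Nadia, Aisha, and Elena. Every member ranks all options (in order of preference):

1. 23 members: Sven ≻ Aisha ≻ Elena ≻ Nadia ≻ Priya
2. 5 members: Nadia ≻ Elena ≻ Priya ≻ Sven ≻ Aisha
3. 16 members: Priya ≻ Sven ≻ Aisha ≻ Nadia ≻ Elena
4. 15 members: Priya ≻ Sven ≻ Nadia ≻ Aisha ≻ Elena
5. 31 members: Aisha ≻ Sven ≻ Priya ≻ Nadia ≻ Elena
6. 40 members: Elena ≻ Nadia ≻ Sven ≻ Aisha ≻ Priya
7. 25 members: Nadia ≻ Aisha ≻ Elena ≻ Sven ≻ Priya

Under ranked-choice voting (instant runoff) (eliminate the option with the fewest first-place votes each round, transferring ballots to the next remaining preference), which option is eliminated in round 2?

Round 1: Sven 23, Priya 31, Nadia 30, Aisha 31, Elena 40. Eliminate Sven.
Round 2: Priya 31, Nadia 30, Aisha 54, Elena 40. Eliminate Nadia.

Nadia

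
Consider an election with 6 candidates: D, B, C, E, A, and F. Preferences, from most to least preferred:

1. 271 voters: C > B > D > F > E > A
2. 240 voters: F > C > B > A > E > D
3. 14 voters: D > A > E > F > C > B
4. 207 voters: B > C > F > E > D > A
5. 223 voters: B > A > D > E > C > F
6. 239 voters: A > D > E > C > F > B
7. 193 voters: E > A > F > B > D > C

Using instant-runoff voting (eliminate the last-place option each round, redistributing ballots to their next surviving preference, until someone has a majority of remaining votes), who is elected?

C

Round 1: D 14, B 430, C 271, E 193, A 239, F 240. Eliminate D.
Round 2: B 430, C 271, E 193, A 253, F 240. Eliminate E.
Round 3: B 430, C 271, A 446, F 240. Eliminate F.
Round 4: B 430, C 511, A 446. Eliminate B.
Round 5: C 718, A 669. C has a majority.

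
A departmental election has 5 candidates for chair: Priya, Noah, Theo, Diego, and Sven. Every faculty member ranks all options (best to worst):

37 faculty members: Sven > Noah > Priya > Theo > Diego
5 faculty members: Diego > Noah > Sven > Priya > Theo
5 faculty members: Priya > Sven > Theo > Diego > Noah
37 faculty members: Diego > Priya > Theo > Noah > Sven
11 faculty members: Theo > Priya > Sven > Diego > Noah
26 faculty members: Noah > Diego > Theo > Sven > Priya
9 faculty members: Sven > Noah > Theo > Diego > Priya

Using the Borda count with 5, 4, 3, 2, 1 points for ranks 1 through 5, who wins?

Priya: 37·3 + 5·2 + 5·5 + 37·4 + 11·4 + 26·1 + 9·1 = 373
Noah: 37·4 + 5·4 + 5·1 + 37·2 + 11·1 + 26·5 + 9·4 = 424
Theo: 37·2 + 5·1 + 5·3 + 37·3 + 11·5 + 26·3 + 9·3 = 365
Diego: 37·1 + 5·5 + 5·2 + 37·5 + 11·2 + 26·4 + 9·2 = 401
Sven: 37·5 + 5·3 + 5·4 + 37·1 + 11·3 + 26·2 + 9·5 = 387
Noah has the highest Borda score (424).

Noah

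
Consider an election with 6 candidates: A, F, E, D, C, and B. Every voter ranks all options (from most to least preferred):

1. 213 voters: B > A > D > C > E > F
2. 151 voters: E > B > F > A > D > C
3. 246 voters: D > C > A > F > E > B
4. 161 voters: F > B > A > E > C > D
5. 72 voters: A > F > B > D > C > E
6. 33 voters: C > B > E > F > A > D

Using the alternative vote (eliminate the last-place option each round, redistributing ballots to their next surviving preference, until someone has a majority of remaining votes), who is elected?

Round 1: A 72, F 161, E 151, D 246, C 33, B 213. Eliminate C.
Round 2: A 72, F 161, E 151, D 246, B 246. Eliminate A.
Round 3: F 233, E 151, D 246, B 246. Eliminate E.
Round 4: F 233, D 246, B 397. Eliminate F.
Round 5: D 246, B 630. B has a majority.

B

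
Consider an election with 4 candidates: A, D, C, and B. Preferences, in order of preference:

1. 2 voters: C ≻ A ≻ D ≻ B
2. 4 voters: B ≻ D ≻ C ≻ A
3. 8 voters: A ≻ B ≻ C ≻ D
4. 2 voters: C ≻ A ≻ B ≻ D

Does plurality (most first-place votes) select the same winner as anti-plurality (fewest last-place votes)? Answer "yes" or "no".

Plurality — first-place votes: A 8, D 0, C 4, B 4. Winner: A.
Anti-plurality — last-place votes: A 4, D 10, C 0, B 2. Winner: C.
The two methods disagree.

no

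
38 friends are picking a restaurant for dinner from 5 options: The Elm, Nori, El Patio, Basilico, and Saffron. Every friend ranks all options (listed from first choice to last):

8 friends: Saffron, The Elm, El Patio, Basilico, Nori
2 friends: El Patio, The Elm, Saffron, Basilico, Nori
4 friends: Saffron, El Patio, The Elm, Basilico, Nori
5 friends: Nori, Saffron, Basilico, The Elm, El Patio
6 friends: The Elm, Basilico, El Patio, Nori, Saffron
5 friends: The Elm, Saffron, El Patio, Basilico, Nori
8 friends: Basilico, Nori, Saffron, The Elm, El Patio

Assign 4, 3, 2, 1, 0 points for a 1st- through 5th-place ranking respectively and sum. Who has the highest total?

Saffron

The Elm: 8·3 + 2·3 + 4·2 + 5·1 + 6·4 + 5·4 + 8·1 = 95
Nori: 8·0 + 2·0 + 4·0 + 5·4 + 6·1 + 5·0 + 8·3 = 50
El Patio: 8·2 + 2·4 + 4·3 + 5·0 + 6·2 + 5·2 + 8·0 = 58
Basilico: 8·1 + 2·1 + 4·1 + 5·2 + 6·3 + 5·1 + 8·4 = 79
Saffron: 8·4 + 2·2 + 4·4 + 5·3 + 6·0 + 5·3 + 8·2 = 98
Saffron has the highest Borda score (98).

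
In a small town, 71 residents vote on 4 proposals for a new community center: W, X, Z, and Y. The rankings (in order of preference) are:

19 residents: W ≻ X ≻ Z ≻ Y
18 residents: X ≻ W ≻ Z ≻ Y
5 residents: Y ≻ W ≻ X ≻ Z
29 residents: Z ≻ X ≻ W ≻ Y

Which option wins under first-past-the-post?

First-place votes: W 19, X 18, Z 29, Y 5.
Z has the most first-place votes.

Z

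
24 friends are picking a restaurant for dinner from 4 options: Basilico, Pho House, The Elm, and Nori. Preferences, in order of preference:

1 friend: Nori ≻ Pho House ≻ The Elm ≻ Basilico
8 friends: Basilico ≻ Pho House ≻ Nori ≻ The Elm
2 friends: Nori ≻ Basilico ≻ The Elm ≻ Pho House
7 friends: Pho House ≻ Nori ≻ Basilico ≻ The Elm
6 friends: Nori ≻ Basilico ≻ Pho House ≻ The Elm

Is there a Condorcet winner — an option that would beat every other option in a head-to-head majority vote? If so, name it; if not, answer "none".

none

Checking pairwise contests:
Nori beats Basilico 16–8.
Basilico beats Pho House 16–8.
Basilico beats The Elm 23–1.
Pho House beats Nori 15–9.
Every option loses at least one head-to-head, so there is no Condorcet winner.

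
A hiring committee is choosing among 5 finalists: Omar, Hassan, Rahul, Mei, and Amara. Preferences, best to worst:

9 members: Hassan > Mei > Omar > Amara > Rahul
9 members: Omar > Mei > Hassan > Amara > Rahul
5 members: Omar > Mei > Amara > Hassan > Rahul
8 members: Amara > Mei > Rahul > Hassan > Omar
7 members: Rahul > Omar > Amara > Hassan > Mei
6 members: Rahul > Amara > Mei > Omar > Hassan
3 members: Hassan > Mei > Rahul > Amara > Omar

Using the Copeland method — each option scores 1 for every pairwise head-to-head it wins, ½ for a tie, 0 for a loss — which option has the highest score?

Mei

Omar: beats Hassan and Amara; loses to Rahul and Mei → score 2.
Hassan: beats Rahul; loses to Omar, Mei, and Amara → score 1.
Rahul: beats Omar; loses to Hassan, Mei, and Amara → score 1.
Mei: beats Omar, Hassan, Rahul, and Amara → score 4.
Amara: beats Hassan and Rahul; loses to Omar and Mei → score 2.
Mei has the best pairwise record.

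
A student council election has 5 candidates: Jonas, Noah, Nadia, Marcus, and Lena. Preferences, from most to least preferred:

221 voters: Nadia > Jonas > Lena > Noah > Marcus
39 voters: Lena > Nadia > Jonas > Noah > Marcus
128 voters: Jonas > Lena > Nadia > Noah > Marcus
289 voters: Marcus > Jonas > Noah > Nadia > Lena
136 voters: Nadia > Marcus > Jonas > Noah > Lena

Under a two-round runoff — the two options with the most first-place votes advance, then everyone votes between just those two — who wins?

Nadia

Round 1 first-place votes: Jonas 128, Noah 0, Nadia 357, Marcus 289, Lena 39.
Nadia and Marcus advance.
Runoff: Nadia is preferred to Marcus by 524 voters; Marcus by 289.
Nadia wins the runoff.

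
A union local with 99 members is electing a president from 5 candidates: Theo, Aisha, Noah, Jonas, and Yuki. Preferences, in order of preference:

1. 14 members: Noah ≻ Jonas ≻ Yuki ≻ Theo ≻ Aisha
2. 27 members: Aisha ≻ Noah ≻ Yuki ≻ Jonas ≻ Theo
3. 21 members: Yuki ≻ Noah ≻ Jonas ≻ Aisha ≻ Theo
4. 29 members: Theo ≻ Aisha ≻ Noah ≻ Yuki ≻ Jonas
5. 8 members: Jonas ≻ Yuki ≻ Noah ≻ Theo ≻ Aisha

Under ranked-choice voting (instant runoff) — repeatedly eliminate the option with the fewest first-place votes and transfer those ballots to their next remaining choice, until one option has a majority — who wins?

Round 1: Theo 29, Aisha 27, Noah 14, Jonas 8, Yuki 21. Eliminate Jonas.
Round 2: Theo 29, Aisha 27, Noah 14, Yuki 29. Eliminate Noah.
Round 3: Theo 29, Aisha 27, Yuki 43. Eliminate Aisha.
Round 4: Theo 29, Yuki 70. Yuki has a majority.

Yuki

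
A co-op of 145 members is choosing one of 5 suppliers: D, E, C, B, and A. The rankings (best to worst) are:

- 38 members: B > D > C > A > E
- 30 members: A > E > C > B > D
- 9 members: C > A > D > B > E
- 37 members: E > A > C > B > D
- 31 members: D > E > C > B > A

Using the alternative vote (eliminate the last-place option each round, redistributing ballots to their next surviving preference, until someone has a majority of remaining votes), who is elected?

Round 1: D 31, E 37, C 9, B 38, A 30. Eliminate C.
Round 2: D 31, E 37, B 38, A 39. Eliminate D.
Round 3: E 68, B 38, A 39. Eliminate B.
Round 4: E 68, A 77. A has a majority.

A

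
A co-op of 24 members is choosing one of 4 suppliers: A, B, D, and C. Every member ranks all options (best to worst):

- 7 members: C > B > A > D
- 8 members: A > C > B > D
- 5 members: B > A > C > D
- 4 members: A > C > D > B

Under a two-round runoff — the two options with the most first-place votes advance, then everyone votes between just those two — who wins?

Round 1 first-place votes: A 12, B 5, D 0, C 7.
A and C advance.
Runoff: A is preferred to C by 17 voters; C by 7.
A wins the runoff.

A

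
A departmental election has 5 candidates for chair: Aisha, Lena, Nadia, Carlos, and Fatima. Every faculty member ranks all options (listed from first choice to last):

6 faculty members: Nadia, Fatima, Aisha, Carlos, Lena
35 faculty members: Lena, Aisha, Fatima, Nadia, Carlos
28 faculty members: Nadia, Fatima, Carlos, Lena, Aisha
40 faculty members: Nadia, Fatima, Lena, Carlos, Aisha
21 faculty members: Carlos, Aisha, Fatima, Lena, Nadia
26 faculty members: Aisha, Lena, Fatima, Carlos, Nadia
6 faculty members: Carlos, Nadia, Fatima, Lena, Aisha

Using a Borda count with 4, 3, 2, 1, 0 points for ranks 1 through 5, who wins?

Aisha: 6·2 + 35·3 + 28·0 + 40·0 + 21·3 + 26·4 + 6·0 = 284
Lena: 6·0 + 35·4 + 28·1 + 40·2 + 21·1 + 26·3 + 6·1 = 353
Nadia: 6·4 + 35·1 + 28·4 + 40·4 + 21·0 + 26·0 + 6·3 = 349
Carlos: 6·1 + 35·0 + 28·2 + 40·1 + 21·4 + 26·1 + 6·4 = 236
Fatima: 6·3 + 35·2 + 28·3 + 40·3 + 21·2 + 26·2 + 6·2 = 398
Fatima has the highest Borda score (398).

Fatima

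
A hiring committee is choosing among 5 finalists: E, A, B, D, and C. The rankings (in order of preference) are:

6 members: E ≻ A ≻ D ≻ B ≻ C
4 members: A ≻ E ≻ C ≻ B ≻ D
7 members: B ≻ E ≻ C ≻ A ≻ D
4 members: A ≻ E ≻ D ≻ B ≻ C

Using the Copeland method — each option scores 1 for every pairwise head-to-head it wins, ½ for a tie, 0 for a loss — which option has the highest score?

E

E: beats A, B, D, and C → score 4.
A: beats B, D, and C; loses to E → score 3.
B: beats D and C; loses to E and A → score 2.
D: loses to E, A, B, and C → score 0.
C: beats D; loses to E, A, and B → score 1.
E has the best pairwise record.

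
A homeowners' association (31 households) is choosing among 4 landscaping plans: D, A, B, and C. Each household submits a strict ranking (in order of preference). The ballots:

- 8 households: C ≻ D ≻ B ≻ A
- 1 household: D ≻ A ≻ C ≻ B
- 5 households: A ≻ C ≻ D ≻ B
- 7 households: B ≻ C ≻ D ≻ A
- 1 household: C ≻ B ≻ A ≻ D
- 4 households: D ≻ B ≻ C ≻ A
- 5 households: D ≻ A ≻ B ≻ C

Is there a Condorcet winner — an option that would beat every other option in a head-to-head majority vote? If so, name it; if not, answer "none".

Checking pairwise contests:
C beats D 21–10.
D beats A 25–6.
D beats B 23–8.
B beats C 16–15.
Every option loses at least one head-to-head, so there is no Condorcet winner.

none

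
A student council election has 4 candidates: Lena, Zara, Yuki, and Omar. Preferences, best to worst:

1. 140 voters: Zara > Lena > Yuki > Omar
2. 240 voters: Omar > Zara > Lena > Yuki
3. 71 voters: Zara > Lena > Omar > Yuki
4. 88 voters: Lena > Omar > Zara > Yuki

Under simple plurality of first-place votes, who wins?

Omar

First-place votes: Lena 88, Zara 211, Yuki 0, Omar 240.
Omar has the most first-place votes.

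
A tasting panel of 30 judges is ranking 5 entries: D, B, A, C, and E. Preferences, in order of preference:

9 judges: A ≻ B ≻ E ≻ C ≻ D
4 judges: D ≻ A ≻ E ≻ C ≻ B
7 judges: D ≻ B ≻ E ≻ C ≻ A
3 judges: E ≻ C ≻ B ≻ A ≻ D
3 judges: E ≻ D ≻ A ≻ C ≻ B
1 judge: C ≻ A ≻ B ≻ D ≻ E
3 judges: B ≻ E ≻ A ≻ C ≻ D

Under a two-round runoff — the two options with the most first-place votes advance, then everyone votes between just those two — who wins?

A

Round 1 first-place votes: D 11, B 3, A 9, C 1, E 6.
D and A advance.
Runoff: D is preferred to A by 14 voters; A by 16.
A wins the runoff.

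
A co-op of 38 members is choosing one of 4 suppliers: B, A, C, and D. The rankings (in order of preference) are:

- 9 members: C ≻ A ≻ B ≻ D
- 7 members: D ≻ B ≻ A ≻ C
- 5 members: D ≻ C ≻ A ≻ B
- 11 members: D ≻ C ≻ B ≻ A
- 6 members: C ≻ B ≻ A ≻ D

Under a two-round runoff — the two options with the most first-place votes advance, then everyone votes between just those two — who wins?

Round 1 first-place votes: B 0, A 0, C 15, D 23.
D and C advance.
Runoff: D is preferred to C by 23 voters; C by 15.
D wins the runoff.

D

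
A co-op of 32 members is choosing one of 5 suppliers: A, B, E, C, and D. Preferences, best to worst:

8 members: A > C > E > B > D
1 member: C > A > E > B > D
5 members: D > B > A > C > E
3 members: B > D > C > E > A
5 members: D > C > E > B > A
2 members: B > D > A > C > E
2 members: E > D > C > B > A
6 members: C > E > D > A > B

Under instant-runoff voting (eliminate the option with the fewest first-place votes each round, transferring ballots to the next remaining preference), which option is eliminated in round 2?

B

Round 1: A 8, B 5, E 2, C 7, D 10. Eliminate E.
Round 2: A 8, B 5, C 7, D 12. Eliminate B.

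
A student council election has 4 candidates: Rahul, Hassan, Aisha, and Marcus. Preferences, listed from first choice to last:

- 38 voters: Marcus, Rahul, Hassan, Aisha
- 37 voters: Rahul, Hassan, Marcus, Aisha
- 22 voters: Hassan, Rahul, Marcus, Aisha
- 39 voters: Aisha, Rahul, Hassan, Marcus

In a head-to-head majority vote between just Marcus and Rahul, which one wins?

Voters preferring Marcus to Rahul: 38; preferring Rahul to Marcus: 98.
Rahul wins the head-to-head.

Rahul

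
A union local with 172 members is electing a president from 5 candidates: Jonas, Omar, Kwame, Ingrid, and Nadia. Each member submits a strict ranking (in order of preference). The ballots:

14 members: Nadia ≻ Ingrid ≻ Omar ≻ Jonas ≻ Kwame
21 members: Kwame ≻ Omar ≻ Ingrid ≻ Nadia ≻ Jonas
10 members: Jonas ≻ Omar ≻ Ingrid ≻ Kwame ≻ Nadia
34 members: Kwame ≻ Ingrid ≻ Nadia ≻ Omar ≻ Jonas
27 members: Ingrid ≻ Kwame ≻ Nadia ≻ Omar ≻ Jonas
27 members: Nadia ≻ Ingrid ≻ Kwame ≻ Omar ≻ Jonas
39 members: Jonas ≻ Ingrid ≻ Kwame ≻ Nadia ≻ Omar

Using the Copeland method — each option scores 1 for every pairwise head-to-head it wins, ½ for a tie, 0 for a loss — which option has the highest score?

Ingrid

Jonas: loses to Omar, Kwame, Ingrid, and Nadia → score 0.
Omar: beats Jonas; loses to Kwame, Ingrid, and Nadia → score 1.
Kwame: beats Jonas, Omar, and Nadia; loses to Ingrid → score 3.
Ingrid: beats Jonas, Omar, Kwame, and Nadia → score 4.
Nadia: beats Jonas and Omar; loses to Kwame and Ingrid → score 2.
Ingrid has the best pairwise record.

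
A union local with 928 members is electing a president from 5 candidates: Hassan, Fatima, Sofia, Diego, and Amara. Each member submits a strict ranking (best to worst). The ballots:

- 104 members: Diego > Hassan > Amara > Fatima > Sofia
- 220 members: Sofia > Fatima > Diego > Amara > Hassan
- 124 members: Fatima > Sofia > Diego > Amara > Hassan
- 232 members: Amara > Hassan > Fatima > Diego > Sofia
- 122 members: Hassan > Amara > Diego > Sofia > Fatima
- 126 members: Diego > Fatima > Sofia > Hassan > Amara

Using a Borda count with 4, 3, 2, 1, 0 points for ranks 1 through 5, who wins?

Hassan: 104·3 + 220·0 + 124·0 + 232·3 + 122·4 + 126·1 = 1622
Fatima: 104·1 + 220·3 + 124·4 + 232·2 + 122·0 + 126·3 = 2102
Sofia: 104·0 + 220·4 + 124·3 + 232·0 + 122·1 + 126·2 = 1626
Diego: 104·4 + 220·2 + 124·2 + 232·1 + 122·2 + 126·4 = 2084
Amara: 104·2 + 220·1 + 124·1 + 232·4 + 122·3 + 126·0 = 1846
Fatima has the highest Borda score (2102).

Fatima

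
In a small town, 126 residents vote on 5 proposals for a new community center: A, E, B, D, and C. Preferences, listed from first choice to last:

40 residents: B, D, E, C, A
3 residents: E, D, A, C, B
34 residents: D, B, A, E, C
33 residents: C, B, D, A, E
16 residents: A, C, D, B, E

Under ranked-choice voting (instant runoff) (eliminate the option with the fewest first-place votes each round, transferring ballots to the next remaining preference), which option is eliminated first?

Round 1: A 16, E 3, B 40, D 34, C 33. Eliminate E.

E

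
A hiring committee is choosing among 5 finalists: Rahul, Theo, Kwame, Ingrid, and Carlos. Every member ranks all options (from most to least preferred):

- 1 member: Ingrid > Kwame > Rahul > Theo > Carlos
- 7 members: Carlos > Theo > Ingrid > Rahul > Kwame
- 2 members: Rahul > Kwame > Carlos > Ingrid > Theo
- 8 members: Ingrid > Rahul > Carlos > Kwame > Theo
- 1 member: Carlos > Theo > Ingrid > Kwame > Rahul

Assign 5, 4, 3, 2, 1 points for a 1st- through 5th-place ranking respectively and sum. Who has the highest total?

Ingrid

Rahul: 1·3 + 7·2 + 2·5 + 8·4 + 1·1 = 60
Theo: 1·2 + 7·4 + 2·1 + 8·1 + 1·4 = 44
Kwame: 1·4 + 7·1 + 2·4 + 8·2 + 1·2 = 37
Ingrid: 1·5 + 7·3 + 2·2 + 8·5 + 1·3 = 73
Carlos: 1·1 + 7·5 + 2·3 + 8·3 + 1·5 = 71
Ingrid has the highest Borda score (73).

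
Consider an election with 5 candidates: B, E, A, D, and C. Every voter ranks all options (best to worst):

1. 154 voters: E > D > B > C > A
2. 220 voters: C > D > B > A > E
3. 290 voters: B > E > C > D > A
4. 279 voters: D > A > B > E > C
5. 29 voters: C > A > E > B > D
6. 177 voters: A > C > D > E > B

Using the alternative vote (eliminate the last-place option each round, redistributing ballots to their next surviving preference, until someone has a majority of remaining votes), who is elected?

Round 1: B 290, E 154, A 177, D 279, C 249. Eliminate E.
Round 2: B 290, A 177, D 433, C 249. Eliminate A.
Round 3: B 290, D 433, C 426. Eliminate B.
Round 4: D 433, C 716. C has a majority.

C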